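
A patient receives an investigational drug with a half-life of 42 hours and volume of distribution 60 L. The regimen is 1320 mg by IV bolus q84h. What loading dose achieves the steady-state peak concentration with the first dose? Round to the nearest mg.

1760 mg

f = (1/2)^(84/42) ≈ 0.250000; accumulation ratio R = 1/(1−f) ≈ 1.33333.
Loading dose to hit Cmax,ss on first dose: D_load = D_maint·R ≈ 1320 × 1.33333 ≈ 1760.00 mg.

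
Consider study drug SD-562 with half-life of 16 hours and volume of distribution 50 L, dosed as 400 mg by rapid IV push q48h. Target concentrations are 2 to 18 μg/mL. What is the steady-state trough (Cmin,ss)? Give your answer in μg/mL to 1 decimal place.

τ = 48 h = 3 half-lives, so f = (1/2)^3 = 0.125.
Accumulation ratio R = 1/(1 − f) = 1/0.875 = 8/7.
Single-dose peak C₀ = D/Vd = 400/50 = 8 μg/mL.
Steady-state peak Cmax,ss = C₀·R = 8 × 8/7 ≈ 9.143 μg/mL.
Steady-state trough Cmin,ss = Cmax,ss·f ≈ 9.143 × 0.125 ≈ 1.143 μg/mL.
Trough 1.1 μg/mL vs MEC 2 μg/mL: subtherapeutic.

1.1 μg/mL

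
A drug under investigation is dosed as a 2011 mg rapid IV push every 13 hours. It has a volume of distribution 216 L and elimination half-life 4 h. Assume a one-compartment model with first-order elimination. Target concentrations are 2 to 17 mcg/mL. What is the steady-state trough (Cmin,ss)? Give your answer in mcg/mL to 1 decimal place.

1.1 mcg/mL

τ/t½ = 13/4 ≈ 3.25, so fraction remaining f = (1/2)^(13/4) ≈ 0.1051.
At steady state, accumulation factor R = 1/(1 − e^(−kτ)) ≈ 1.1174.
Each bolus raises the concentration by D/Vd = 2011/216 ≈ 9.310 mcg/mL.
Steady-state peak Cmax,ss = C₀·R ≈ 9.310 × 1.1174 ≈ 10.403 mcg/mL.
Steady-state trough Cmin,ss = Cmax,ss·f ≈ 10.403 × 0.1051 ≈ 1.093 mcg/mL.
Trough 1.1 mcg/mL vs MEC 2 mcg/mL: subtherapeutic.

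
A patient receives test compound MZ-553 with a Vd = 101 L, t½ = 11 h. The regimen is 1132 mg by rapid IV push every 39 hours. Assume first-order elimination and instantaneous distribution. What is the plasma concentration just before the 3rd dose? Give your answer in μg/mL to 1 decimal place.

1.0 μg/mL

f = (1/2)^(τ/t½) = (1/2)^(39/11) ≈ 0.0856.
C₀ = D/Vd = 1132/101 ≈ 11.208 μg/mL.
Before the 3rd dose, 2 doses have been given. Superposition: Cmin = C₀·(f + f²).
≈ 11.208 × (0.0856 + 0.0073) ≈ 11.208 × 0.0929 ≈ 1.041 μg/mL.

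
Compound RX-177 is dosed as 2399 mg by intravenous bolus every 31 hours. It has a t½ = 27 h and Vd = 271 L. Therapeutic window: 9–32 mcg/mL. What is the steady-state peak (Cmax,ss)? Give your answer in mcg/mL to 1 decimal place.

16.1 mcg/mL

k = ln2/t½ = ln2/27 ≈ 0.025672 h⁻¹; fraction remaining f = e^(−kτ) = e^(−0.025672×31) ≈ 0.4512.
At steady state, accumulation factor R = 1/(1 − e^(−kτ)) ≈ 1.8222.
Each bolus raises the concentration by D/Vd = 2399/271 ≈ 8.852 mcg/mL.
Steady-state peak Cmax,ss = C₀·R ≈ 8.852 × 1.8222 ≈ 16.130 mcg/mL.
Peak 16.1 mcg/mL vs MTC 32 mcg/mL: below toxic threshold.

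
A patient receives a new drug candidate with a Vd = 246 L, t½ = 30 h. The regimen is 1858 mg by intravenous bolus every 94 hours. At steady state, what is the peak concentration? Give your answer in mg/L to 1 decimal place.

k = ln2/t½ = ln2/30 ≈ 0.023105 h⁻¹; fraction remaining f = e^(−kτ) = e^(−0.023105×94) ≈ 0.1140.
Accumulation ratio R = 1/(1 − f) ≈ 1/0.8860 ≈ 1.1287.
Each bolus raises the concentration by D/Vd = 1858/246 ≈ 7.553 mg/L.
Cmax,ss = C₀/(1 − f) ≈ 7.553/0.8860 ≈ 8.525 mg/L.

8.5 mg/L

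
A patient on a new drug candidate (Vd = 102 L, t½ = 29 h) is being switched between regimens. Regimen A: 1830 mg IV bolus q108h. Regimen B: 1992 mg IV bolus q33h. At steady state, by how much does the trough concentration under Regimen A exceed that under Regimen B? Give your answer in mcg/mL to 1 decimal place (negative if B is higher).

-14.8 mcg/mL

Regimen A: f = (1/2)^(108/29) ≈ 0.0757; Cmin,ss = (1830/102)·f/(1−f) ≈ 1.469 mcg/mL.
Regimen B: f = (1/2)^(33/29) ≈ 0.4544; Cmin,ss = (1992/102)·f/(1−f) ≈ 16.265 mcg/mL.
Difference ≈ 1.469 − 16.265 ≈ -14.796 mcg/mL.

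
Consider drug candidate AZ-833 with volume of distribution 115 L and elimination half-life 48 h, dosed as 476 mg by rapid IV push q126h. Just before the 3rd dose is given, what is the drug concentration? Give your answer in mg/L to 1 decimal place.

0.8 mg/L

f = (1/2)^(τ/t½) = (1/2)^(126/48) ≈ 0.1621.
C₀ = D/Vd = 476/115 ≈ 4.139 mg/L.
Before the 3rd dose, 2 doses have been given. Superposition: Cmin = C₀·(f + f²).
≈ 4.139 × (0.1621 + 0.0263) ≈ 4.139 × 0.1884 ≈ 0.780 mg/L.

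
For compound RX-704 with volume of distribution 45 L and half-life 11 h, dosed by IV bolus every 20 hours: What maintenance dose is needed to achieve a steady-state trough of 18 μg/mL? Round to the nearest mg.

τ/t½ = 20/11 ≈ 1.8182, so f = (1/2)^(20/11) ≈ 0.283578.
Cmin,ss = (D/Vd)·f/(1−f), so D = Cmin,ss·Vd·(1−f)/f.
D = 18 × 45 × (1−f)/f ≈ 18 × 45 × 2.52637 ≈ 2046.36 mg.

2046 mg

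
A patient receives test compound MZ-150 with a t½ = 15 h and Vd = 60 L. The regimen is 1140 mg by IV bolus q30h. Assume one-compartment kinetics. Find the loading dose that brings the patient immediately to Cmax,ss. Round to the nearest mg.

1520 mg

f = (1/2)^(30/15) ≈ 0.250000; accumulation ratio R = 1/(1−f) ≈ 1.33333.
Loading dose to hit Cmax,ss on first dose: D_load = D_maint·R ≈ 1140 × 1.33333 ≈ 1520.00 mg.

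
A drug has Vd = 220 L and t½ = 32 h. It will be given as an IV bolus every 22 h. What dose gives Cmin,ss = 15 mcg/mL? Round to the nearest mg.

2015 mg

τ/t½ = 22/32 ≈ 0.6875, so f = (1/2)^(22/32) ≈ 0.620929.
Cmin,ss = (D/Vd)·f/(1−f), so D = Cmin,ss·Vd·(1−f)/f.
D = 15 × 220 × (1−f)/f ≈ 15 × 220 × 0.61049 ≈ 2014.62 mg.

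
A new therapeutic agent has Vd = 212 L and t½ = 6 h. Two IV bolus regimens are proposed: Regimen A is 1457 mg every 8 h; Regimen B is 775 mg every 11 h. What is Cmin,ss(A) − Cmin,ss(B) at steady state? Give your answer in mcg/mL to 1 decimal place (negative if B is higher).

3.1 mcg/mL

Regimen A: f = (1/2)^(8/6) ≈ 0.3969; Cmin,ss = (1457/212)·f/(1−f) ≈ 4.523 mcg/mL.
Regimen B: f = (1/2)^(11/6) ≈ 0.2806; Cmin,ss = (775/212)·f/(1−f) ≈ 1.426 mcg/mL.
Difference ≈ 4.523 − 1.426 ≈ 3.097 mcg/mL.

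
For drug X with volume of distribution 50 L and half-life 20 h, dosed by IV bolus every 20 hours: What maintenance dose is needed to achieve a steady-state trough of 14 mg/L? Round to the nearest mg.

700 mg

τ/t½ = 20/20 ≈ 1, so f = (1/2)^(20/20) ≈ 0.500000.
Cmin,ss = (D/Vd)·f/(1−f), so D = Cmin,ss·Vd·(1−f)/f.
D = 14 × 50 × (1−f)/f ≈ 14 × 50 × 1.00000 ≈ 700.00 mg.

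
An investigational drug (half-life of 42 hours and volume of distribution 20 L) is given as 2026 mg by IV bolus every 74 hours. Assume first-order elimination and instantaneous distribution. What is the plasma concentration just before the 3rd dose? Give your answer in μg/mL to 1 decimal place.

38.7 μg/mL

f = (1/2)^(τ/t½) = (1/2)^(74/42) ≈ 0.2949.
C₀ = D/Vd = 2026/20 ≈ 101.300 μg/mL.
Before the 3rd dose, 2 doses have been given. Superposition: Cmin = C₀·(f + f²).
≈ 101.300 × (0.2949 + 0.0870) ≈ 101.300 × 0.3819 ≈ 38.686 μg/mL.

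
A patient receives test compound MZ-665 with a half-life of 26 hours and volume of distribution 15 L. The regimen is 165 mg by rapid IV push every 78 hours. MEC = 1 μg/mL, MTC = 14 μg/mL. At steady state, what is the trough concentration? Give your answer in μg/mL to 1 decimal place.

τ = 78 h = 3 half-lives, so f = (1/2)^3 = 0.125.
Accumulation ratio R = 1/(1 − f) = 1/0.875 = 8/7.
Single-dose peak C₀ = D/Vd = 165/15 = 11 μg/mL.
Steady-state peak Cmax,ss = C₀·R = 11 × 8/7 ≈ 12.571 μg/mL.
Steady-state trough Cmin,ss = Cmax,ss·f ≈ 12.571 × 0.125 ≈ 1.571 μg/mL.
Trough 1.6 μg/mL vs MEC 1 μg/mL: adequate.

1.6 μg/mL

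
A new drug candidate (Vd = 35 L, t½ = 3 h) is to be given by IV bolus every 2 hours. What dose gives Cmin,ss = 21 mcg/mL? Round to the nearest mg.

τ/t½ = 2/3 ≈ 0.66667, so f = (1/2)^(2/3) ≈ 0.629961.
Cmin,ss = (D/Vd)·f/(1−f), so D = Cmin,ss·Vd·(1−f)/f.
D = 21 × 35 × (1−f)/f ≈ 21 × 35 × 0.58740 ≈ 431.74 mg.

432 mg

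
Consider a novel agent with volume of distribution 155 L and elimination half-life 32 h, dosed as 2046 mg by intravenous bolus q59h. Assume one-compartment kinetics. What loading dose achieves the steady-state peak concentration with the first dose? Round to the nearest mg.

2836 mg

f = (1/2)^(59/32) ≈ 0.278597; accumulation ratio R = 1/(1−f) ≈ 1.38619.
Loading dose to hit Cmax,ss on first dose: D_load = D_maint·R ≈ 2046 × 1.38619 ≈ 2836.14 mg.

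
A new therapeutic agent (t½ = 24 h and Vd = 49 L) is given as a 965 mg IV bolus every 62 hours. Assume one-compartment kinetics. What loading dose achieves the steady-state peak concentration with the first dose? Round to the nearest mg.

f = (1/2)^(62/24) ≈ 0.166855; accumulation ratio R = 1/(1−f) ≈ 1.20027.
Loading dose to hit Cmax,ss on first dose: D_load = D_maint·R ≈ 965 × 1.20027 ≈ 1158.26 mg.

1158 mg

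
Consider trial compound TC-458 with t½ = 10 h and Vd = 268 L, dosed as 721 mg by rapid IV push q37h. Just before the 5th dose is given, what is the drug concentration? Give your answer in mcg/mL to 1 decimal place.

0.2 mcg/mL

f = (1/2)^(τ/t½) = (1/2)^(37/10) ≈ 0.0769.
C₀ = D/Vd = 721/268 ≈ 2.690 mcg/mL.
Before the 5th dose, 4 doses have been given. Superposition: Cmin = C₀·(f + f² + … + f^4).
≈ 2.690 × (0.0769 + 0.0059 + 0.0005 + 0.0000) ≈ 2.690 × 0.0833 ≈ 0.224 mcg/mL.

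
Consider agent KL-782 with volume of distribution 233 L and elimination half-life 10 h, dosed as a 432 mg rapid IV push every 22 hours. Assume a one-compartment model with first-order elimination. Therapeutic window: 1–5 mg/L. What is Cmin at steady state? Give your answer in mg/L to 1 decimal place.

Over one 22-h interval, 22/10 ≈ 2.2 half-lives elapse, leaving f ≈ 0.2176 of each dose.
At steady state, accumulation factor R = 1/(1 − e^(−kτ)) ≈ 1.2781.
Each bolus raises the concentration by D/Vd = 432/233 ≈ 1.854 mg/L.
Steady-state peak Cmax,ss = C₀·R ≈ 1.854 × 1.2781 ≈ 2.370 mg/L.
Steady-state trough Cmin,ss = Cmax,ss·f ≈ 2.370 × 0.2176 ≈ 0.516 mg/L.
Trough 0.5 mg/L vs MEC 1 mg/L: subtherapeutic.

0.5 mg/L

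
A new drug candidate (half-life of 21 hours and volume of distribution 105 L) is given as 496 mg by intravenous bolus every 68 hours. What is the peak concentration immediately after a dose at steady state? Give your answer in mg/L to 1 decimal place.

5.3 mg/L

τ/t½ = 68/21 ≈ 3.2381, so fraction remaining f = (1/2)^(68/21) ≈ 0.1060.
Accumulation ratio R = 1/(1 − f) ≈ 1/0.8940 ≈ 1.1186.
Each bolus raises the concentration by D/Vd = 496/105 ≈ 4.724 mg/L.
Steady-state peak Cmax,ss = C₀·R ≈ 4.724 × 1.1186 ≈ 5.284 mg/L.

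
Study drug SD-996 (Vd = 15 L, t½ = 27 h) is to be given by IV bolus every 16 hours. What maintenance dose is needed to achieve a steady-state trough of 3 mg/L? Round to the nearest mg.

τ/t½ = 16/27 ≈ 0.59259, so f = (1/2)^(16/27) ≈ 0.663150.
Cmin,ss = (D/Vd)·f/(1−f), so D = Cmin,ss·Vd·(1−f)/f.
D = 3 × 15 × (1−f)/f ≈ 3 × 15 × 0.50795 ≈ 22.86 mg.

23 mg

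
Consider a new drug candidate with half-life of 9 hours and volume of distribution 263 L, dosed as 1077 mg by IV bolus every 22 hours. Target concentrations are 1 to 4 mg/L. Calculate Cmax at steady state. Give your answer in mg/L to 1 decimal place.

5.0 mg/L

Over one 22-h interval, 22/9 ≈ 2.4444 half-lives elapse, leaving f ≈ 0.1837 of each dose.
Accumulation ratio R = 1/(1 − f) ≈ 1/0.8163 ≈ 1.2250.
Each bolus raises the concentration by D/Vd = 1077/263 ≈ 4.095 mg/L.
Steady-state peak Cmax,ss = C₀·R ≈ 4.095 × 1.2250 ≈ 5.016 mg/L.
Peak 5.0 mg/L vs MTC 4 mg/L: exceeds toxic threshold.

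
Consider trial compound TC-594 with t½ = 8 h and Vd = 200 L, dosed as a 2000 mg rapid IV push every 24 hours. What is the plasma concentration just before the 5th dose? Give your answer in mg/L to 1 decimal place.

f = (1/2)^(τ/t½) = (1/2)^(24/8) ≈ 0.1250.
C₀ = D/Vd = 2000/200 ≈ 10.000 mg/L.
Before the 5th dose, 4 doses have been given. Superposition: Cmin = C₀·(f + f² + … + f^4).
≈ 10.000 × (0.1250 + 0.0156 + 0.0020 + 0.0002) ≈ 10.000 × 0.1428 ≈ 1.428 mg/L.

1.4 mg/L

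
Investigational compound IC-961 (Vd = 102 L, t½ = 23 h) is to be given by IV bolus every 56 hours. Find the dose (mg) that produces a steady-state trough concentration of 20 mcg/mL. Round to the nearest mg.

8990 mg

τ/t½ = 56/23 ≈ 2.4348, so f = (1/2)^(56/23) ≈ 0.184951.
Cmin,ss = (D/Vd)·f/(1−f), so D = Cmin,ss·Vd·(1−f)/f.
D = 20 × 102 × (1−f)/f ≈ 20 × 102 × 4.40684 ≈ 8989.95 mg.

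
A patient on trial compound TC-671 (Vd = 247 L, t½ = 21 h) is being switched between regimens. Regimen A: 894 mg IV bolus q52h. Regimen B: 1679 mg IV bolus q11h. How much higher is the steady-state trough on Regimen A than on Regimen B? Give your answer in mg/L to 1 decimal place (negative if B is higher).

Regimen A: f = (1/2)^(52/21) ≈ 0.1797; Cmin,ss = (894/247)·f/(1−f) ≈ 0.793 mg/L.
Regimen B: f = (1/2)^(11/21) ≈ 0.6955; Cmin,ss = (1679/247)·f/(1−f) ≈ 15.526 mg/L.
Difference ≈ 0.793 − 15.526 ≈ -14.733 mg/L.

-14.7 mg/L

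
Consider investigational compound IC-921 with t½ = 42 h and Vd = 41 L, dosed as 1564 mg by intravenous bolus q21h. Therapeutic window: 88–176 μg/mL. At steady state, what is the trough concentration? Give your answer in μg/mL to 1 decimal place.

τ/t½ = 21/42 ≈ 0.5, so fraction remaining f = (1/2)^(21/42) ≈ 0.7071.
At steady state, accumulation factor R = 1/(1 − e^(−kτ)) ≈ 3.4141.
Single-dose peak C₀ = D/Vd = 1564/41 ≈ 38.146 μg/mL.
Cmax,ss = C₀/(1 − f) ≈ 38.146/0.2929 ≈ 130.236 μg/mL.
One interval later, Cmin,ss = Cmax,ss·e^(−kτ) ≈ 130.236 × 0.7071 ≈ 92.090 μg/mL.
Trough 92.1 μg/mL vs MEC 88 μg/mL: adequate.

92.1 μg/mL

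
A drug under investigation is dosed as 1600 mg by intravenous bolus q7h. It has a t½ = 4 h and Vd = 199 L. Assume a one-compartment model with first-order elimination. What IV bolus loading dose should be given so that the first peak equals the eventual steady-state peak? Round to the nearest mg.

2277 mg

f = (1/2)^(7/4) ≈ 0.297302; accumulation ratio R = 1/(1−f) ≈ 1.42309.
Loading dose to hit Cmax,ss on first dose: D_load = D_maint·R ≈ 1600 × 1.42309 ≈ 2276.94 mg.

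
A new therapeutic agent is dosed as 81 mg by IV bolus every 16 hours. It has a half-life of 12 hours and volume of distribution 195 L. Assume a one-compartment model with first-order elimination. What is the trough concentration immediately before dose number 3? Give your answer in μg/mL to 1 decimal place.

0.2 μg/mL

f = (1/2)^(τ/t½) = (1/2)^(16/12) ≈ 0.3969.
C₀ = D/Vd = 81/195 ≈ 0.415 μg/mL.
Before the 3rd dose, 2 doses have been given. Superposition: Cmin = C₀·(f + f²).
≈ 0.415 × (0.3969 + 0.1575) ≈ 0.415 × 0.5544 ≈ 0.230 μg/mL.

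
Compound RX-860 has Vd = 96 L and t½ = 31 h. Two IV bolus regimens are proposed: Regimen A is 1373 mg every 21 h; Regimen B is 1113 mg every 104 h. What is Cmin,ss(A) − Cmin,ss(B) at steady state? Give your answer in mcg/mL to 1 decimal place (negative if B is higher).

22.6 mcg/mL

Regimen A: f = (1/2)^(21/31) ≈ 0.6253; Cmin,ss = (1373/96)·f/(1−f) ≈ 23.867 mcg/mL.
Regimen B: f = (1/2)^(104/31) ≈ 0.0977; Cmin,ss = (1113/96)·f/(1−f) ≈ 1.255 mcg/mL.
Difference ≈ 23.867 − 1.255 ≈ 22.612 mcg/mL.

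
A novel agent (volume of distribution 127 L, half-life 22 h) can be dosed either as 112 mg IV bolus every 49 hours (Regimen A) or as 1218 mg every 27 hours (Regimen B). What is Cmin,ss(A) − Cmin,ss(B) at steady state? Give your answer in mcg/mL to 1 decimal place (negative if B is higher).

Regimen A: f = (1/2)^(49/22) ≈ 0.2136; Cmin,ss = (112/127)·f/(1−f) ≈ 0.240 mcg/mL.
Regimen B: f = (1/2)^(27/22) ≈ 0.4271; Cmin,ss = (1218/127)·f/(1−f) ≈ 7.150 mcg/mL.
Difference ≈ 0.240 − 7.150 ≈ -6.910 mcg/mL.

-6.9 mcg/mL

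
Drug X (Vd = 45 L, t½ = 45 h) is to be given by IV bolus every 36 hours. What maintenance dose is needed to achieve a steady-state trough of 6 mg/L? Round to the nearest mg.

τ/t½ = 36/45 ≈ 0.8, so f = (1/2)^(36/45) ≈ 0.574349.
Cmin,ss = (D/Vd)·f/(1−f), so D = Cmin,ss·Vd·(1−f)/f.
D = 6 × 45 × (1−f)/f ≈ 6 × 45 × 0.74110 ≈ 200.10 mg.

200 mg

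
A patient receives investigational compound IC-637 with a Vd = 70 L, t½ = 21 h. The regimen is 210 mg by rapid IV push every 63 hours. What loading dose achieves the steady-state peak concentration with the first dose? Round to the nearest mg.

240 mg

f = (1/2)^(63/21) ≈ 0.125000; accumulation ratio R = 1/(1−f) ≈ 1.14286.
Loading dose to hit Cmax,ss on first dose: D_load = D_maint·R ≈ 210 × 1.14286 ≈ 240.00 mg.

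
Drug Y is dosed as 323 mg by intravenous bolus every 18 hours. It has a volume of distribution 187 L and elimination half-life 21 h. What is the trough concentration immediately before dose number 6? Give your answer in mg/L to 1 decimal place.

2.0 mg/L

f = (1/2)^(τ/t½) = (1/2)^(18/21) ≈ 0.5520.
C₀ = D/Vd = 323/187 ≈ 1.727 mg/L.
Before the 6th dose, 5 doses have been given. Superposition: Cmin = C₀·(f + f² + … + f^5).
≈ 1.727 × (0.5520 + 0.3047 + 0.1682 + 0.0928 + 0.0513) ≈ 1.727 × 1.1690 ≈ 2.019 mg/L.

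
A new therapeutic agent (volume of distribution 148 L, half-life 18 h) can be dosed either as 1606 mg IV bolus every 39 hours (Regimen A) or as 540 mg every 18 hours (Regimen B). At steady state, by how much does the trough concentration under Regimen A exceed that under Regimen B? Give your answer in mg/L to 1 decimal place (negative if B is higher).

Regimen A: f = (1/2)^(39/18) ≈ 0.2227; Cmin,ss = (1606/148)·f/(1−f) ≈ 3.109 mg/L.
Regimen B: f = (1/2)^(18/18) ≈ 0.5000; Cmin,ss = (540/148)·f/(1−f) ≈ 3.649 mg/L.
Difference ≈ 3.109 − 3.649 ≈ -0.540 mg/L.

-0.5 mg/L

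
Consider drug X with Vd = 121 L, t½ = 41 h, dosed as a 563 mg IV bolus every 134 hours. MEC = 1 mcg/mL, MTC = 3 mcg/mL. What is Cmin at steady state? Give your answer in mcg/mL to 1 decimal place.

0.5 mcg/mL

τ/t½ = 134/41 ≈ 3.2683, so fraction remaining f = (1/2)^(134/41) ≈ 0.1038.
Each bolus raises the concentration by D/Vd = 563/121 ≈ 4.653 mcg/mL.
Steady-state trough Cmin,ss = C₀·f/(1−f) ≈ 4.653 × 0.1038/0.8962 ≈ 0.539 mcg/mL.
Trough 0.5 mcg/mL vs MEC 1 mcg/mL: subtherapeutic.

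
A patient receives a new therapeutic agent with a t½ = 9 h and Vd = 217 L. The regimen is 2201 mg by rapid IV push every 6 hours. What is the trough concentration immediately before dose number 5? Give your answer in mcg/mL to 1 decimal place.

f = (1/2)^(τ/t½) = (1/2)^(6/9) ≈ 0.6300.
C₀ = D/Vd = 2201/217 ≈ 10.143 mcg/mL.
Before the 5th dose, 4 doses have been given. Superposition: Cmin = C₀·(f + f² + … + f^4).
≈ 10.143 × (0.6300 + 0.3969 + 0.2500 + 0.1575) ≈ 10.143 × 1.4344 ≈ 14.549 mcg/mL.

14.5 mcg/mL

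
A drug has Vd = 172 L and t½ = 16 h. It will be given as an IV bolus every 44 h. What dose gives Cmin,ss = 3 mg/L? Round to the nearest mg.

τ/t½ = 44/16 ≈ 2.75, so f = (1/2)^(44/16) ≈ 0.148651.
Cmin,ss = (D/Vd)·f/(1−f), so D = Cmin,ss·Vd·(1−f)/f.
D = 3 × 172 × (1−f)/f ≈ 3 × 172 × 5.72717 ≈ 2955.22 mg.

2955 mg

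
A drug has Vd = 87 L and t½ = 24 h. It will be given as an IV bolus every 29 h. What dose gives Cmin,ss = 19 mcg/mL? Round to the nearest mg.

τ/t½ = 29/24 ≈ 1.2083, so f = (1/2)^(29/24) ≈ 0.432768.
Cmin,ss = (D/Vd)·f/(1−f), so D = Cmin,ss·Vd·(1−f)/f.
D = 19 × 87 × (1−f)/f ≈ 19 × 87 × 1.31071 ≈ 2166.60 mg.

2167 mg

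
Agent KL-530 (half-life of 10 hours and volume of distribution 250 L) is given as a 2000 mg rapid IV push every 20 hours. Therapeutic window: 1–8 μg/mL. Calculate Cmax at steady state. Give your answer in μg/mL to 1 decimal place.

10.7 μg/mL

τ = 20 h = 2 half-lives, so f = (1/2)^2 = 0.25.
At steady state, R = 1/(1 − 0.25) = 4/3.
Single-dose peak C₀ = D/Vd = 2000/250 = 8 μg/mL.
Steady-state peak Cmax,ss = C₀·R = 8 × 4/3 ≈ 10.667 μg/mL.
Peak 10.7 μg/mL vs MTC 8 μg/mL: exceeds toxic threshold.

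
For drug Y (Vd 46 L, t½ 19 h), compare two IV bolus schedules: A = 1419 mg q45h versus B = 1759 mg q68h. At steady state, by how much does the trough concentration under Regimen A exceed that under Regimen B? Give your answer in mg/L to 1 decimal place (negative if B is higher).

3.9 mg/L

Regimen A: f = (1/2)^(45/19) ≈ 0.1937; Cmin,ss = (1419/46)·f/(1−f) ≈ 7.411 mg/L.
Regimen B: f = (1/2)^(68/19) ≈ 0.0837; Cmin,ss = (1759/46)·f/(1−f) ≈ 3.493 mg/L.
Difference ≈ 7.411 − 3.493 ≈ 3.918 mg/L.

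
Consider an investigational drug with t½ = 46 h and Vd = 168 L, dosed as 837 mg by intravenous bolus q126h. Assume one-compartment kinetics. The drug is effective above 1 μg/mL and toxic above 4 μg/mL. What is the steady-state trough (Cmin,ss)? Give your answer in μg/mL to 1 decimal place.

0.9 μg/mL

k = ln2/t½ = ln2/46 ≈ 0.015068 h⁻¹; fraction remaining f = e^(−kτ) = e^(−0.015068×126) ≈ 0.1498.
At steady state, accumulation factor R = 1/(1 − e^(−kτ)) ≈ 1.1762.
Each bolus raises the concentration by D/Vd = 837/168 ≈ 4.982 μg/mL.
Steady-state peak Cmax,ss = C₀·R ≈ 4.982 × 1.1762 ≈ 5.860 μg/mL.
Steady-state trough Cmin,ss = Cmax,ss·f ≈ 5.860 × 0.1498 ≈ 0.878 μg/mL.
Trough 0.9 μg/mL vs MEC 1 μg/mL: subtherapeutic.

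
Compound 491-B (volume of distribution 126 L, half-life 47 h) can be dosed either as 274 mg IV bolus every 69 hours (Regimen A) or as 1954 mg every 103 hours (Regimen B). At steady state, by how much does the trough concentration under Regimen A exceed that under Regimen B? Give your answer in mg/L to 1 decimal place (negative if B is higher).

-3.1 mg/L

Regimen A: f = (1/2)^(69/47) ≈ 0.3615; Cmin,ss = (274/126)·f/(1−f) ≈ 1.231 mg/L.
Regimen B: f = (1/2)^(103/47) ≈ 0.2189; Cmin,ss = (1954/126)·f/(1−f) ≈ 4.346 mg/L.
Difference ≈ 1.231 − 4.346 ≈ -3.115 mg/L.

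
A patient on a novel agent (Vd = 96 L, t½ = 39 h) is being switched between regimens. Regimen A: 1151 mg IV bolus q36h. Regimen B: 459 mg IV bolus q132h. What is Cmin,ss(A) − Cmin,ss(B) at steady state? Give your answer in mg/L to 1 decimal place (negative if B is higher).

Regimen A: f = (1/2)^(36/39) ≈ 0.5274; Cmin,ss = (1151/96)·f/(1−f) ≈ 13.380 mg/L.
Regimen B: f = (1/2)^(132/39) ≈ 0.0957; Cmin,ss = (459/96)·f/(1−f) ≈ 0.506 mg/L.
Difference ≈ 13.380 − 0.506 ≈ 12.874 mg/L.

12.9 mg/L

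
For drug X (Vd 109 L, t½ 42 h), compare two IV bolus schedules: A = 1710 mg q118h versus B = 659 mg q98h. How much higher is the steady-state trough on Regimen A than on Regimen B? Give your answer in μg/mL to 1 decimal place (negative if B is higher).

1.1 μg/mL

Regimen A: f = (1/2)^(118/42) ≈ 0.1426; Cmin,ss = (1710/109)·f/(1−f) ≈ 2.609 μg/mL.
Regimen B: f = (1/2)^(98/42) ≈ 0.1984; Cmin,ss = (659/109)·f/(1−f) ≈ 1.496 μg/mL.
Difference ≈ 2.609 − 1.496 ≈ 1.113 μg/mL.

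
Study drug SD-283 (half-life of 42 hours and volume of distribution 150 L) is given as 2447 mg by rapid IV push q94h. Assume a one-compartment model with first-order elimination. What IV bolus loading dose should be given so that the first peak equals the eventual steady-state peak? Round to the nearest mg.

3105 mg

f = (1/2)^(94/42) ≈ 0.211966; accumulation ratio R = 1/(1−f) ≈ 1.26898.
Loading dose to hit Cmax,ss on first dose: D_load = D_maint·R ≈ 2447 × 1.26898 ≈ 3105.19 mg.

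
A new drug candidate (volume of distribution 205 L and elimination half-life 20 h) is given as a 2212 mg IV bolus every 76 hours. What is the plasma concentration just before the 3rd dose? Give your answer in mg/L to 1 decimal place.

f = (1/2)^(τ/t½) = (1/2)^(76/20) ≈ 0.0718.
C₀ = D/Vd = 2212/205 ≈ 10.790 mg/L.
Before the 3rd dose, 2 doses have been given. Superposition: Cmin = C₀·(f + f²).
≈ 10.790 × (0.0718 + 0.0052) ≈ 10.790 × 0.0770 ≈ 0.831 mg/L.

0.8 mg/L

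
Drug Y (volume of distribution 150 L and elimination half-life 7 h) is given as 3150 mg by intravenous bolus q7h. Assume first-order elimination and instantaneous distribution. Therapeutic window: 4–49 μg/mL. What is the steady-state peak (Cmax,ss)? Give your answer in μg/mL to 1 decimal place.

τ = 7 h = 1 half-life, so f = (1/2)^1 = 0.5.
Accumulation ratio R = 1/(1 − f) = 1/0.5 = 2/1.
Single-dose peak C₀ = D/Vd = 3150/150 = 21 μg/mL.
Steady-state peak Cmax,ss = C₀·R = 21 × 2/1 ≈ 42.000 μg/mL.
Peak 42.0 μg/mL vs MTC 49 μg/mL: below toxic threshold.

42.0 μg/mL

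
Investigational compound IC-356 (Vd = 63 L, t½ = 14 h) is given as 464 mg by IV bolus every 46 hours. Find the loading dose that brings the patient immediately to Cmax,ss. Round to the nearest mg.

f = (1/2)^(46/14) ≈ 0.102542; accumulation ratio R = 1/(1−f) ≈ 1.11426.
Loading dose to hit Cmax,ss on first dose: D_load = D_maint·R ≈ 464 × 1.11426 ≈ 517.02 mg.

517 mg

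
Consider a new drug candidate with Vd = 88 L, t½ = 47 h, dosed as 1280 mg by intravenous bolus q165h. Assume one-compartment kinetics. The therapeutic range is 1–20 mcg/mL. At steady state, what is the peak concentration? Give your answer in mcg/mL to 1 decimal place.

k = ln2/t½ = ln2/47 ≈ 0.014748 h⁻¹; fraction remaining f = e^(−kτ) = e^(−0.014748×165) ≈ 0.0877.
Accumulation ratio R = 1/(1 − f) ≈ 1/0.9123 ≈ 1.0961.
Single-dose peak C₀ = D/Vd = 1280/88 ≈ 14.545 mcg/mL.
Cmax,ss = C₀/(1 − f) ≈ 14.545/0.9123 ≈ 15.943 mcg/mL.
Peak 15.9 mcg/mL vs MTC 20 mcg/mL: below toxic threshold.

15.9 mcg/mL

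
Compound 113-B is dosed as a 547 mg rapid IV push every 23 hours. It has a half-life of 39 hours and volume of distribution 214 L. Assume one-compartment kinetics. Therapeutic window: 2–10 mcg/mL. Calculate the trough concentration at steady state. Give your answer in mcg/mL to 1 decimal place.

Over one 23-h interval, 23/39 ≈ 0.58974 half-lives elapse, leaving f ≈ 0.6645 of each dose.
Accumulation ratio R = 1/(1 − f) ≈ 1/0.3355 ≈ 2.9806.
Each bolus raises the concentration by D/Vd = 547/214 ≈ 2.556 mcg/mL.
Steady-state peak Cmax,ss = C₀·R ≈ 2.556 × 2.9806 ≈ 7.618 mcg/mL.
One interval later, Cmin,ss = Cmax,ss·e^(−kτ) ≈ 7.618 × 0.6645 ≈ 5.062 mcg/mL.
Trough 5.1 mcg/mL vs MEC 2 mcg/mL: adequate.

5.1 mcg/mL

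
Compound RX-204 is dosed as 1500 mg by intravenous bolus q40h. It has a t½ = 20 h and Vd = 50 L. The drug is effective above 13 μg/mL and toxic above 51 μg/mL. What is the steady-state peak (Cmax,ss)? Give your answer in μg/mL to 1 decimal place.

40.0 μg/mL

τ = 40 h = 2 half-lives, so f = (1/2)^2 = 0.25.
Accumulation ratio R = 1/(1 − f) = 1/0.75 = 4/3.
Single-dose peak C₀ = D/Vd = 1500/50 = 30 μg/mL.
Steady-state peak Cmax,ss = C₀·R = 30 × 4/3 ≈ 40.000 μg/mL.
Peak 40.0 μg/mL vs MTC 51 μg/mL: below toxic threshold.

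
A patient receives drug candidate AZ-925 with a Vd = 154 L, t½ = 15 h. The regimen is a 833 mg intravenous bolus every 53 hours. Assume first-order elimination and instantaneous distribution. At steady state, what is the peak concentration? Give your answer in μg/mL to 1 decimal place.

k = ln2/t½ = ln2/15 ≈ 0.046210 h⁻¹; fraction remaining f = e^(−kτ) = e^(−0.046210×53) ≈ 0.0864.
Accumulation ratio R = 1/(1 − f) ≈ 1/0.9136 ≈ 1.0946.
Each bolus raises the concentration by D/Vd = 833/154 ≈ 5.409 μg/mL.
Steady-state peak Cmax,ss = C₀·R ≈ 5.409 × 1.0946 ≈ 5.921 μg/mL.

5.9 μg/mL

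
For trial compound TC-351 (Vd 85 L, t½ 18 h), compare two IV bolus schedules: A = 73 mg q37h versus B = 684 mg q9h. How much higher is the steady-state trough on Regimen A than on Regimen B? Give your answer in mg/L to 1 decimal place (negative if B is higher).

Regimen A: f = (1/2)^(37/18) ≈ 0.2406; Cmin,ss = (73/85)·f/(1−f) ≈ 0.272 mg/L.
Regimen B: f = (1/2)^(9/18) ≈ 0.7071; Cmin,ss = (684/85)·f/(1−f) ≈ 19.427 mg/L.
Difference ≈ 0.272 − 19.427 ≈ -19.155 mg/L.

-19.2 mg/L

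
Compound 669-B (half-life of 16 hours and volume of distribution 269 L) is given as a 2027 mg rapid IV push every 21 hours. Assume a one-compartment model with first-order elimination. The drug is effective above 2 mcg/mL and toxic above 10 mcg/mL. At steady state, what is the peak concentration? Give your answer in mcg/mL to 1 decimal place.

k = ln2/t½ = ln2/16 ≈ 0.043322 h⁻¹; fraction remaining f = e^(−kτ) = e^(−0.043322×21) ≈ 0.4026.
At steady state, accumulation factor R = 1/(1 − e^(−kτ)) ≈ 1.6739.
Each bolus raises the concentration by D/Vd = 2027/269 ≈ 7.535 mcg/mL.
Steady-state peak Cmax,ss = C₀·R ≈ 7.535 × 1.6739 ≈ 12.613 mcg/mL.
Peak 12.6 mcg/mL vs MTC 10 mcg/mL: exceeds toxic threshold.

12.6 mcg/mL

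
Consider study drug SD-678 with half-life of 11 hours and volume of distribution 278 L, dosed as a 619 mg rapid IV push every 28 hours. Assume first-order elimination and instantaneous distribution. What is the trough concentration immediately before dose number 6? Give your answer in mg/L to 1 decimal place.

f = (1/2)^(τ/t½) = (1/2)^(28/11) ≈ 0.1713.
C₀ = D/Vd = 619/278 ≈ 2.227 mg/L.
Before the 6th dose, 5 doses have been given. Superposition: Cmin = C₀·(f + f² + … + f^5).
≈ 2.227 × (0.1713 + 0.0293 + 0.0050 + 0.0009 + 0.0001) ≈ 2.227 × 0.2066 ≈ 0.460 mg/L.

0.5 mg/L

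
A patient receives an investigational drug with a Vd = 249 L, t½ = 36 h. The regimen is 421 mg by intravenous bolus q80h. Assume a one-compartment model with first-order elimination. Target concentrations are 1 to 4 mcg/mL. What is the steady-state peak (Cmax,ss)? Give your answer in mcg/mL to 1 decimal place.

2.2 mcg/mL

k = ln2/t½ = ln2/36 ≈ 0.019254 h⁻¹; fraction remaining f = e^(−kτ) = e^(−0.019254×80) ≈ 0.2143.
Accumulation ratio R = 1/(1 − f) ≈ 1/0.7857 ≈ 1.2728.
Single-dose peak C₀ = D/Vd = 421/249 ≈ 1.691 mcg/mL.
Steady-state peak Cmax,ss = C₀·R ≈ 1.691 × 1.2728 ≈ 2.152 mcg/mL.
Peak 2.2 mcg/mL vs MTC 4 mcg/mL: below toxic threshold.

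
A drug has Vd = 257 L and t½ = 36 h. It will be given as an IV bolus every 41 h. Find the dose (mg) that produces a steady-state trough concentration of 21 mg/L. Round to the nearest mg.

τ/t½ = 41/36 ≈ 1.1389, so f = (1/2)^(41/36) ≈ 0.454109.
Cmin,ss = (D/Vd)·f/(1−f), so D = Cmin,ss·Vd·(1−f)/f.
D = 21 × 257 × (1−f)/f ≈ 21 × 257 × 1.20211 ≈ 6487.79 mg.

6488 mg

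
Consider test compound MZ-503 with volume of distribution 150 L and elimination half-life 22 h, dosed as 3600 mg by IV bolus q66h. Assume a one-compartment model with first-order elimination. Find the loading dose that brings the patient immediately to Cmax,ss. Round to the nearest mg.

f = (1/2)^(66/22) ≈ 0.125000; accumulation ratio R = 1/(1−f) ≈ 1.14286.
Loading dose to hit Cmax,ss on first dose: D_load = D_maint·R ≈ 3600 × 1.14286 ≈ 4114.30 mg.

4114 mg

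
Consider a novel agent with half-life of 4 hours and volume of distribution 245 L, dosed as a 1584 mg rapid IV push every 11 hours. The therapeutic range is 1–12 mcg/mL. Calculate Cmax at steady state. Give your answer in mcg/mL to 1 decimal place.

k = ln2/t½ = ln2/4 ≈ 0.173287 h⁻¹; fraction remaining f = e^(−kτ) = e^(−0.173287×11) ≈ 0.1487.
Accumulation ratio R = 1/(1 − f) ≈ 1/0.8513 ≈ 1.1747.
Single-dose peak C₀ = D/Vd = 1584/245 ≈ 6.465 mcg/mL.
Steady-state peak Cmax,ss = C₀·R ≈ 6.465 × 1.1747 ≈ 7.594 mcg/mL.
Peak 7.6 mcg/mL vs MTC 12 mcg/mL: below toxic threshold.

7.6 mcg/mL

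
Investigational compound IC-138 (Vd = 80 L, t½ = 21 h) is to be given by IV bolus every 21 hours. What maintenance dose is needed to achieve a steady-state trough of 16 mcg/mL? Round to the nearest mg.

1280 mg

τ/t½ = 21/21 ≈ 1, so f = (1/2)^(21/21) ≈ 0.500000.
Cmin,ss = (D/Vd)·f/(1−f), so D = Cmin,ss·Vd·(1−f)/f.
D = 16 × 80 × (1−f)/f ≈ 16 × 80 × 1.00000 ≈ 1280.00 mg.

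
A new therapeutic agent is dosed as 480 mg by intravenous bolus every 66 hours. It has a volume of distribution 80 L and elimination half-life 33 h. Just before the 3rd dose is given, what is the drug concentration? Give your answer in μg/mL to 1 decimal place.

1.9 μg/mL

f = (1/2)^(τ/t½) = (1/2)^(66/33) ≈ 0.2500.
C₀ = D/Vd = 480/80 ≈ 6.000 μg/mL.
Before the 3rd dose, 2 doses have been given. Superposition: Cmin = C₀·(f + f²).
≈ 6.000 × (0.2500 + 0.0625) ≈ 6.000 × 0.3125 ≈ 1.875 μg/mL.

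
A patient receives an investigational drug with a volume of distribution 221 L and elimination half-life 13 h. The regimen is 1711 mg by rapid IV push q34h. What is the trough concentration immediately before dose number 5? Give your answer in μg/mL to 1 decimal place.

f = (1/2)^(τ/t½) = (1/2)^(34/13) ≈ 0.1632.
C₀ = D/Vd = 1711/221 ≈ 7.742 μg/mL.
Before the 5th dose, 4 doses have been given. Superposition: Cmin = C₀·(f + f² + … + f^4).
≈ 7.742 × (0.1632 + 0.0266 + 0.0043 + 0.0007) ≈ 7.742 × 0.1948 ≈ 1.508 μg/mL.

1.5 μg/mL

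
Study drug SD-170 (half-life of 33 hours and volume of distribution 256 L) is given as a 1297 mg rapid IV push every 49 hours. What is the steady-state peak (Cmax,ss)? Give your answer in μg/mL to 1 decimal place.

7.9 μg/mL

k = ln2/t½ = ln2/33 ≈ 0.021004 h⁻¹; fraction remaining f = e^(−kτ) = e^(−0.021004×49) ≈ 0.3573.
At steady state, accumulation factor R = 1/(1 − e^(−kτ)) ≈ 1.5559.
Single-dose peak C₀ = D/Vd = 1297/256 ≈ 5.066 μg/mL.
Steady-state peak Cmax,ss = C₀·R ≈ 5.066 × 1.5559 ≈ 7.882 μg/mL.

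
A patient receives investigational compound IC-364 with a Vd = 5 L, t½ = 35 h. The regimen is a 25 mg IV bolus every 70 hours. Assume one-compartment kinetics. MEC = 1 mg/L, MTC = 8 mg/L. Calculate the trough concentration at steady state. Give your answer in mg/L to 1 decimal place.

1.7 mg/L

The dosing interval is 2 half-lives, so f = 2^(−2) = 0.25.
At steady state, R = 1/(1 − 0.25) = 4/3.
Single-dose peak C₀ = D/Vd = 25/5 = 5 mg/L.
Steady-state peak Cmax,ss = C₀·R = 5 × 4/3 ≈ 6.667 mg/L.
Steady-state trough Cmin,ss = Cmax,ss·f ≈ 6.667 × 0.25 ≈ 1.667 mg/L.
Trough 1.7 mg/L vs MEC 1 mg/L: adequate.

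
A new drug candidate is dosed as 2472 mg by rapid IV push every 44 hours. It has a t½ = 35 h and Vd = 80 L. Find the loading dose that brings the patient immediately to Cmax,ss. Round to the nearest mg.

4250 mg

f = (1/2)^(44/35) ≈ 0.418372; accumulation ratio R = 1/(1−f) ≈ 1.71931.
Loading dose to hit Cmax,ss on first dose: D_load = D_maint·R ≈ 2472 × 1.71931 ≈ 4250.13 mg.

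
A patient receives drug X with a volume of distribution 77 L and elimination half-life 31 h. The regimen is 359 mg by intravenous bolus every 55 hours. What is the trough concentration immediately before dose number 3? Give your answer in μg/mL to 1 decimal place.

1.8 μg/mL

f = (1/2)^(τ/t½) = (1/2)^(55/31) ≈ 0.2924.
C₀ = D/Vd = 359/77 ≈ 4.662 μg/mL.
Before the 3rd dose, 2 doses have been given. Superposition: Cmin = C₀·(f + f²).
≈ 4.662 × (0.2924 + 0.0855) ≈ 4.662 × 0.3779 ≈ 1.762 μg/mL.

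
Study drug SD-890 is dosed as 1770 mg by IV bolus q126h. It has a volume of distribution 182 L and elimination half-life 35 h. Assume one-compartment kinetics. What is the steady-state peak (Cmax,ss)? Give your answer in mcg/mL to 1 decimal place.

k = ln2/t½ = ln2/35 ≈ 0.019804 h⁻¹; fraction remaining f = e^(−kτ) = e^(−0.019804×126) ≈ 0.0825.
Accumulation ratio R = 1/(1 − f) ≈ 1/0.9175 ≈ 1.0899.
Each bolus raises the concentration by D/Vd = 1770/182 ≈ 9.725 mcg/mL.
Cmax,ss = C₀/(1 − f) ≈ 9.725/0.9175 ≈ 10.599 mcg/mL.

10.6 mcg/mL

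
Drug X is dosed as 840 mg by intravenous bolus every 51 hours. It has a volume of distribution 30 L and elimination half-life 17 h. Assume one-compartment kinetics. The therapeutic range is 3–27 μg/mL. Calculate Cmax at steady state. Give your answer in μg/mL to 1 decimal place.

32.0 μg/mL

The dosing interval is 3 half-lives, so f = 2^(−3) = 0.125.
At steady state, R = 1/(1 − 0.125) = 8/7.
Single-dose peak C₀ = D/Vd = 840/30 = 28 μg/mL.
Steady-state peak Cmax,ss = C₀·R = 28 × 8/7 ≈ 32.000 μg/mL.
Peak 32.0 μg/mL vs MTC 27 μg/mL: exceeds toxic threshold.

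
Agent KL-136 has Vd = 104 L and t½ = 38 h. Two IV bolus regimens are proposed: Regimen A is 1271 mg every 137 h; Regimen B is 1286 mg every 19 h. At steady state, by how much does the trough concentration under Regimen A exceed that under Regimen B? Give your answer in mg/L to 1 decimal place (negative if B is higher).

Regimen A: f = (1/2)^(137/38) ≈ 0.0822; Cmin,ss = (1271/104)·f/(1−f) ≈ 1.095 mg/L.
Regimen B: f = (1/2)^(19/38) ≈ 0.7071; Cmin,ss = (1286/104)·f/(1−f) ≈ 29.852 mg/L.
Difference ≈ 1.095 − 29.852 ≈ -28.757 mg/L.

-28.8 mg/L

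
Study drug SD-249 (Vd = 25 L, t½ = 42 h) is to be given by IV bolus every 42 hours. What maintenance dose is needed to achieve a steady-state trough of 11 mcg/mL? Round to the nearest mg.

275 mg

τ/t½ = 42/42 ≈ 1, so f = (1/2)^(42/42) ≈ 0.500000.
Cmin,ss = (D/Vd)·f/(1−f), so D = Cmin,ss·Vd·(1−f)/f.
D = 11 × 25 × (1−f)/f ≈ 11 × 25 × 1.00000 ≈ 275.00 mg.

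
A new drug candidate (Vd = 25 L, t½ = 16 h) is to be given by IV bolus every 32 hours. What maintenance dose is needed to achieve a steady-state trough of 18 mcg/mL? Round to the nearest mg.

1350 mg

τ/t½ = 32/16 ≈ 2, so f = (1/2)^(32/16) ≈ 0.250000.
Cmin,ss = (D/Vd)·f/(1−f), so D = Cmin,ss·Vd·(1−f)/f.
D = 18 × 25 × (1−f)/f ≈ 18 × 25 × 3.00000 ≈ 1350.00 mg.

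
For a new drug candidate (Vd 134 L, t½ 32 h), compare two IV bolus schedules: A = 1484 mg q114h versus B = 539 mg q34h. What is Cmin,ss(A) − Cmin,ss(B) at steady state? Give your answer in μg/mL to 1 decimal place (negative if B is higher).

-2.7 μg/mL

Regimen A: f = (1/2)^(114/32) ≈ 0.0846; Cmin,ss = (1484/134)·f/(1−f) ≈ 1.024 μg/mL.
Regimen B: f = (1/2)^(34/32) ≈ 0.4788; Cmin,ss = (539/134)·f/(1−f) ≈ 3.695 μg/mL.
Difference ≈ 1.024 − 3.695 ≈ -2.671 μg/mL.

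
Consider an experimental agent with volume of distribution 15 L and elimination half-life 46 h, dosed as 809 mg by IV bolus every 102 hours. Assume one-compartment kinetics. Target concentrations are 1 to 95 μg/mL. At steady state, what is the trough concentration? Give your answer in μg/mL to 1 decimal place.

14.8 μg/mL

k = ln2/t½ = ln2/46 ≈ 0.015068 h⁻¹; fraction remaining f = e^(−kτ) = e^(−0.015068×102) ≈ 0.2150.
At steady state, accumulation factor R = 1/(1 − e^(−kτ)) ≈ 1.2739.
Single-dose peak C₀ = D/Vd = 809/15 ≈ 53.933 μg/mL.
Cmax,ss = C₀/(1 − f) ≈ 53.933/0.7850 ≈ 68.704 μg/mL.
Steady-state trough Cmin,ss = Cmax,ss·f ≈ 68.704 × 0.2150 ≈ 14.771 μg/mL.
Trough 14.8 μg/mL vs MEC 1 μg/mL: adequate.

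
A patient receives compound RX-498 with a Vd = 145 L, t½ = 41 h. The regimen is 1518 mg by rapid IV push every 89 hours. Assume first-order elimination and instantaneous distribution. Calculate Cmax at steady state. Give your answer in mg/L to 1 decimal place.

13.5 mg/L

τ/t½ = 89/41 ≈ 2.1707, so fraction remaining f = (1/2)^(89/41) ≈ 0.2221.
Accumulation ratio R = 1/(1 − f) ≈ 1/0.7779 ≈ 1.2855.
Each bolus raises the concentration by D/Vd = 1518/145 ≈ 10.469 mg/L.
Steady-state peak Cmax,ss = C₀·R ≈ 10.469 × 1.2855 ≈ 13.458 mg/L.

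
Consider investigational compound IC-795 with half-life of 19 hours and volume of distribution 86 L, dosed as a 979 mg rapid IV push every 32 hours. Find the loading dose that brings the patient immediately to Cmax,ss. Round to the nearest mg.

1421 mg

f = (1/2)^(32/19) ≈ 0.311173; accumulation ratio R = 1/(1−f) ≈ 1.45174.
Loading dose to hit Cmax,ss on first dose: D_load = D_maint·R ≈ 979 × 1.45174 ≈ 1421.25 mg.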